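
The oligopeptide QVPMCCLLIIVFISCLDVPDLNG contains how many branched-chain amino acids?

Valine (V), leucine (L), and isoleucine (I) are the branched-chain amino acids.
Matching residues: V2, L7, L8, I9, I10, V11, I13, L16, V18, L21.

10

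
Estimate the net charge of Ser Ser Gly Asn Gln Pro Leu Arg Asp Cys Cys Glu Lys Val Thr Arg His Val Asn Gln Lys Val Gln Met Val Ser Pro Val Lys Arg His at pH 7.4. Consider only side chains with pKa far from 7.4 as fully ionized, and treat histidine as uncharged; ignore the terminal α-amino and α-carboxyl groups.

+4

At pH ~7.4 the Lys and Arg side chains are protonated (+1), the Asp and Glu side chains are deprotonated (−1), and with His taken as neutral all other side chains carry no charge.
Positive (K, R): Arg8, Lys13, Arg16, Lys21, Lys29, Arg30 → +6.
Negative (D, E): Asp9, Glu12 → −2.
Net charge = (+6) + (−2) = +4.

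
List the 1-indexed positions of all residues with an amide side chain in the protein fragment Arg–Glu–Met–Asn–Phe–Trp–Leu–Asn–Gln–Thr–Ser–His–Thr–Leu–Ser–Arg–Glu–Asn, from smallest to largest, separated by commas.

Only N (asparagine) and Q (glutamine) carry a side-chain carboxamide.
Matching residues: Asn4, Asn8, Gln9, Asn18.

4, 8, 9, 18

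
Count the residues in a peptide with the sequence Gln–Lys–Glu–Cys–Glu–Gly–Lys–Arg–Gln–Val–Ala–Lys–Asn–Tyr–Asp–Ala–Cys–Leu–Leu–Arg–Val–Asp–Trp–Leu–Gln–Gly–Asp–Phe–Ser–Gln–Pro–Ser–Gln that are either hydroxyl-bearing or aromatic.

5

Hydroxyl-bearing: S, T, Y. Aromatic: F, W, Y.
Hydroxyl-bearing residues here: Tyr14, Ser29, Ser32 (3).
Aromatic residues here: Tyr14, Trp23, Phe28 (3).
Y is in both groups, so the 1 Y residue must not be double-counted.
Total = 3 + 3 − 1 = 5.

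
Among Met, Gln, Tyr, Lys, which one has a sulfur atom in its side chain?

Met

Only Cys (C) and Met (M) have a sulfur atom in the side chain.
Of the listed options, only Met belongs to this group.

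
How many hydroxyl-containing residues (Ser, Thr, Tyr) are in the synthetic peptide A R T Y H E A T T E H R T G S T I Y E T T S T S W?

Matching residues: T3, Y4, T8, T9, T13, S15, T16, Y18, T20, T21, S22, T23, S24.

13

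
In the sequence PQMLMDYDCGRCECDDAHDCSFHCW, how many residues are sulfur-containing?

The sulfur-bearing residues are cysteine (–SH) and methionine (–S–CH₃).
Matching residues: M3, M5, C9, C12, C14, C20, C24.

7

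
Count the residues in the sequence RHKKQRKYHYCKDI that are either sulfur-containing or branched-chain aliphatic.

2

Sulfur-containing: C, M. Branched-chain aliphatic: I, L, V.
Sulfur-containing residues here: C11 (1).
Branched-chain aliphatic residues here: I14 (1).
The two groups share no amino acid, so total = 1 + 1 = 2.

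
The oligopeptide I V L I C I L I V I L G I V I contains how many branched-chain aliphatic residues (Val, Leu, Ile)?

Matching residues: I1, V2, L3, I4, I6, L7, I8, V9, I10, L11, I13, V14, I15.

13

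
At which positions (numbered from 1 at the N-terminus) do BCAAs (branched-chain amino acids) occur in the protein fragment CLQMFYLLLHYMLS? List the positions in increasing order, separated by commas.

The BCAAs are Val, Leu, and Ile — aliphatic side chains with a branch point.
Matching residues: L2, L7, L8, L9, L13.

2, 7, 8, 9, 13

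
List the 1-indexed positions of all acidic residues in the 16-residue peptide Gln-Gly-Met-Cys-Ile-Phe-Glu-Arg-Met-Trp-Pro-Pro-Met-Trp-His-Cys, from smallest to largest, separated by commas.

Aspartate (D) and glutamate (E) have carboxylic-acid side chains and are the acidic amino acids.
Matching residues: Glu7.

7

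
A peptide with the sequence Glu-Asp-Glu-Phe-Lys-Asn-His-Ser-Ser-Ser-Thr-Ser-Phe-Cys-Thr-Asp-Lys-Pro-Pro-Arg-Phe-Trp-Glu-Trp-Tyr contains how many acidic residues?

5

Aspartate (D) and glutamate (E) have carboxylic-acid side chains and are the acidic amino acids.
Matching residues: Glu1, Asp2, Glu3, Asp16, Glu23.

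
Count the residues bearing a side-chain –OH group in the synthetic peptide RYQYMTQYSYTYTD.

The –OH-bearing residues are Ser, Thr (aliphatic alcohols), and Tyr (phenol).
Matching residues: Y2, Y4, T6, Y8, S9, Y10, T11, Y12, T13.

9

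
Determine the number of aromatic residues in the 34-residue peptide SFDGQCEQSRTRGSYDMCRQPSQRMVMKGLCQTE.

2

The aromatic amino acids are Phe (F, benzyl), Trp (W, indole), and Tyr (Y, phenol).
Matching residues: F2, Y15.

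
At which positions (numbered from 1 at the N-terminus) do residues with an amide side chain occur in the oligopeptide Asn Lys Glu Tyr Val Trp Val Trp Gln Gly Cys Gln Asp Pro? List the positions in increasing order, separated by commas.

1, 9, 12

Asparagine (N) and glutamine (Q) have uncharged amide side chains.
Matching residues: Asn1, Gln9, Gln12.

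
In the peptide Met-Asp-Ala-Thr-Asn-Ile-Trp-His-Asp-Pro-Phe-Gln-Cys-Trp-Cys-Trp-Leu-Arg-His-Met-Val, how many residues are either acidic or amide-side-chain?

4

Acidic: D, E. Amide-side-chain: N, Q.
Acidic residues here: Asp2, Asp9 (2).
Amide-side-chain residues here: Asn5, Gln12 (2).
The two groups share no amino acid, so total = 2 + 2 = 4.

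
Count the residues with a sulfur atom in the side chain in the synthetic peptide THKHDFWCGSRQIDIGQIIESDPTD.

1

The sulfur-bearing residues are cysteine (–SH) and methionine (–S–CH₃).
Matching residues: C8.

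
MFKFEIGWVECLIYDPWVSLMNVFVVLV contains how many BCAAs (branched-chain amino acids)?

Valine (V), leucine (L), and isoleucine (I) are the branched-chain amino acids.
Matching residues: I6, V9, L12, I13, V18, L20, V23, V25, V26, L27, V28.

11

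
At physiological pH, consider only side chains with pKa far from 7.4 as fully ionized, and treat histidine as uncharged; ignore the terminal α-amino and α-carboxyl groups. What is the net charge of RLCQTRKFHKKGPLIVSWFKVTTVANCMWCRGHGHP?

At pH ~7.4 the Lys and Arg side chains are protonated (+1), the Asp and Glu side chains are deprotonated (−1), and with His taken as neutral all other side chains carry no charge.
Positive (K, R): R1, R6, K7, K10, K11, K20, R31 → +7.
Negative (D, E): none → −0.
Net charge = (+7) + (−0) = +7.

+7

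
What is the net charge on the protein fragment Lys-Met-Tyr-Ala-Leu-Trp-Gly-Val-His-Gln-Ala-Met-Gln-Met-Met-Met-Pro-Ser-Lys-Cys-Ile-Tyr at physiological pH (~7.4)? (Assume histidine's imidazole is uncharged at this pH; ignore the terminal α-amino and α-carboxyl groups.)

At pH ~7.4 the Lys and Arg side chains are protonated (+1), the Asp and Glu side chains are deprotonated (−1), and with His taken as neutral all other side chains carry no charge.
Positive (K, R): Lys1, Lys19 → +2.
Negative (D, E): none → −0.
Net charge = (+2) + (−0) = +2.

+2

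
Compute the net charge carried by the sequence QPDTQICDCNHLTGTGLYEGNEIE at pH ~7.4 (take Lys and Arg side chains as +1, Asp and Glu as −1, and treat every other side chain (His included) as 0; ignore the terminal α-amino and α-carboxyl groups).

Positive (K, R): none → +0.
Negative (D, E): D3, D8, E19, E22, E24 → −5.
Net charge = (+0) + (−5) = −5.

-5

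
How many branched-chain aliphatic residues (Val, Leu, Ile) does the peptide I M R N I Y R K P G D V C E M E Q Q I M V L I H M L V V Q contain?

Matching residues: I1, I5, V12, I19, V21, L22, I23, L26, V27, V28.

10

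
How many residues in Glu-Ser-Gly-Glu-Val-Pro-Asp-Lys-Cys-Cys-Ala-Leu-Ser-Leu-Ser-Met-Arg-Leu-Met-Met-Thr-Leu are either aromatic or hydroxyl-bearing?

4

Aromatic: F, W, Y. Hydroxyl-bearing: S, T, Y.
Aromatic residues here: none (0).
Hydroxyl-bearing residues here: Ser2, Ser13, Ser15, Thr21 (4).
(Y belongs to both groups, but none appear in this sequence.) Total = 0 + 4 = 4.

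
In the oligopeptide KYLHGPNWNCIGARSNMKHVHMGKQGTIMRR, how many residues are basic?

The basic amino acids are Lys (K), Arg (R), and His (H).
Matching residues: K1, H4, R14, K18, H19, H21, K24, R30, R31.

9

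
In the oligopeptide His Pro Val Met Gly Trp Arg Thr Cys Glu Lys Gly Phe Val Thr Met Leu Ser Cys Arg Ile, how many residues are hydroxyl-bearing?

3

Serine (S), threonine (T), and tyrosine (Y) each carry a hydroxyl group on the side chain.
Matching residues: Thr8, Thr15, Ser18.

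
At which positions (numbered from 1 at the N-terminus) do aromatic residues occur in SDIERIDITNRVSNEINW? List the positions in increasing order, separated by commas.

F, W, and Y each carry an aromatic ring on the side chain.
Matching residues: W18.

18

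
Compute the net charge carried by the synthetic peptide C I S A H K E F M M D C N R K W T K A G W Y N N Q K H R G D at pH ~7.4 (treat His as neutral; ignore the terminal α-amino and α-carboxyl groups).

Near pH 7.4, K and R contribute +1 each, D and E contribute −1 each, and every other side chain (His included, as stated) is uncharged.
Positive (K, R): K6, R14, K15, K18, K26, R28 → +6.
Negative (D, E): E7, D11, D30 → −3.
Net charge = (+6) + (−3) = +3.

+3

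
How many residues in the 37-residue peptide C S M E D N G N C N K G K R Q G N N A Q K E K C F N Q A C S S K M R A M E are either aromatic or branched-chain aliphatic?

Aromatic: F, W, Y. Branched-chain aliphatic: I, L, V.
Aromatic residues here: F25 (1).
Branched-chain aliphatic residues here: none (0).
The two groups share no amino acid, so total = 1 + 0 = 1.

1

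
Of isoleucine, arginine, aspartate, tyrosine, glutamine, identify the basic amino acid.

arginine

Lysine (K), arginine (R), and histidine (H) have basic, nitrogen-containing side chains.
Of the listed options, only arginine belongs to this group.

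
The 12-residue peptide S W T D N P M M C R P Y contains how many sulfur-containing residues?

Cysteine (C, thiol) and methionine (M, thioether) are the two sulfur-containing amino acids.
Matching residues: M7, M8, C9.

3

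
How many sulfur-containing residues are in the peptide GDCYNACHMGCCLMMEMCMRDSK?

Only Cys (C) and Met (M) have a sulfur atom in the side chain.
Matching residues: C3, C7, M9, C11, C12, M14, M15, M17, C18, M19.

10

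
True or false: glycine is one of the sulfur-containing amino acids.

The sulfur-bearing residues are cysteine (–SH) and methionine (–S–CH₃).
Glycine is not in this group.

False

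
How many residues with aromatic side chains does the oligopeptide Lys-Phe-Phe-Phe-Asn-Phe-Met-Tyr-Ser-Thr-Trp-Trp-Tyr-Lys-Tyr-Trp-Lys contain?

10

The aromatic amino acids are Phe (F, benzyl), Trp (W, indole), and Tyr (Y, phenol).
Matching residues: Phe2, Phe3, Phe4, Phe6, Tyr8, Trp11, Trp12, Tyr13, Tyr15, Trp16.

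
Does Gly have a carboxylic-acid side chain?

No

The acidic residues are Asp (D) and Glu (E), whose side chains end in a carboxylate group.
Glycine is not in this group.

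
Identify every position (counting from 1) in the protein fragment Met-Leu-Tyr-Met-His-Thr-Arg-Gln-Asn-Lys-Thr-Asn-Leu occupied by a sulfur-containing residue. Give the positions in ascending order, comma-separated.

1, 4

Only Cys (C) and Met (M) have a sulfur atom in the side chain.
Matching residues: Met1, Met4.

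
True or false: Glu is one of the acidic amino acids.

True

The acidic residues are Asp (D) and Glu (E), whose side chains end in a carboxylate group.
Glutamate is in this group.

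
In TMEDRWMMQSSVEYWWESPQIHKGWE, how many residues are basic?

The basic amino acids are Lys (K), Arg (R), and His (H).
Matching residues: R5, H22, K23.

3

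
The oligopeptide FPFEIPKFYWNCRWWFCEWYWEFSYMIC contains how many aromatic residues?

13

F, W, and Y each carry an aromatic ring on the side chain.
Matching residues: F1, F3, F8, Y9, W10, W14, W15, F16, W19, Y20, W21, F23, Y25.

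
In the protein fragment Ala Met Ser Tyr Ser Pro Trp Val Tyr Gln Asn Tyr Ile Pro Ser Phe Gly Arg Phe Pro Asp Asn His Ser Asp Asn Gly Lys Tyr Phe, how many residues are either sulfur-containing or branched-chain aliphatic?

Sulfur-containing: C, M. Branched-chain aliphatic: I, L, V.
Sulfur-containing residues here: Met2 (1).
Branched-chain aliphatic residues here: Val8, Ile13 (2).
The two groups share no amino acid, so total = 1 + 2 = 3.

3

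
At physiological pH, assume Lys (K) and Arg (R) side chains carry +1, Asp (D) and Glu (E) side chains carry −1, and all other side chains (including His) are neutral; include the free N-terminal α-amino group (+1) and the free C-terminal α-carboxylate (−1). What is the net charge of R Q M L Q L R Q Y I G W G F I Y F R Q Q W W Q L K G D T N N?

+3

Positive (K, R): R1, R7, R18, K25 → +4.
Negative (D, E): D27 → −1.
The N-terminus (+1) and C-terminus (−1) cancel.
Net charge = (+4) + (−1) = +3.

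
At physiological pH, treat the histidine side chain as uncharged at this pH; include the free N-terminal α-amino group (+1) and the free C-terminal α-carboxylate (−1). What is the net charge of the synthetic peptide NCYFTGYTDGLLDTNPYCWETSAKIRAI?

-1

Near pH 7.4, K and R contribute +1 each, D and E contribute −1 each, and every other side chain (His included, as stated) is uncharged.
Positive (K, R): K24, R26 → +2.
Negative (D, E): D9, D13, E20 → −3.
The N-terminus (+1) and C-terminus (−1) cancel.
Net charge = (+2) + (−3) = −1.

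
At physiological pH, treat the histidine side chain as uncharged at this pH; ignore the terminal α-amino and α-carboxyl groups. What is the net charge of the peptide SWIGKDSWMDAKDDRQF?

-1

At pH ~7.4 the Lys and Arg side chains are protonated (+1), the Asp and Glu side chains are deprotonated (−1), and with His taken as neutral all other side chains carry no charge.
Positive (K, R): K5, K12, R15 → +3.
Negative (D, E): D6, D10, D13, D14 → −4.
Net charge = (+3) + (−4) = −1.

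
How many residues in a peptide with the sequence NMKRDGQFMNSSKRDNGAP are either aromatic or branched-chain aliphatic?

1

Aromatic: F, W, Y. Branched-chain aliphatic: I, L, V.
Aromatic residues here: F8 (1).
Branched-chain aliphatic residues here: none (0).
The two groups share no amino acid, so total = 1 + 0 = 1.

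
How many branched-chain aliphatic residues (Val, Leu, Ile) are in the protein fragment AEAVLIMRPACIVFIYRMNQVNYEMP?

7

Matching residues: V4, L5, I6, I12, V13, I15, V21.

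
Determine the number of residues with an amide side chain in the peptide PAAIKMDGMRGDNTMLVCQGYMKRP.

2

Only N (asparagine) and Q (glutamine) carry a side-chain carboxamide.
Matching residues: N13, Q19.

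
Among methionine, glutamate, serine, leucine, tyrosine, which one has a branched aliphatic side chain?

V, L, and I make up the branched-chain aliphatic group.
Of the listed options, only leucine belongs to this group.

leucine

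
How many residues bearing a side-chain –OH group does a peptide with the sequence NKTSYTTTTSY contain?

9

Serine (S), threonine (T), and tyrosine (Y) each carry a hydroxyl group on the side chain.
Matching residues: T3, S4, Y5, T6, T7, T8, T9, S10, Y11.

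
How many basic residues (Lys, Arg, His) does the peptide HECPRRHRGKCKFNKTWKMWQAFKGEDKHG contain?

12

Matching residues: H1, R5, R6, H7, R8, K10, K12, K15, K18, K24, K28, H29.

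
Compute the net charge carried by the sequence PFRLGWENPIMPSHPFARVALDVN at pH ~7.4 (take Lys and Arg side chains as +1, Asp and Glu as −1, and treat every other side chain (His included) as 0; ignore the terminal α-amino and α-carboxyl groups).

0

Positive (K, R): R3, R18 → +2.
Negative (D, E): E7, D22 → −2.
Net charge = (+2) + (−2) = 0.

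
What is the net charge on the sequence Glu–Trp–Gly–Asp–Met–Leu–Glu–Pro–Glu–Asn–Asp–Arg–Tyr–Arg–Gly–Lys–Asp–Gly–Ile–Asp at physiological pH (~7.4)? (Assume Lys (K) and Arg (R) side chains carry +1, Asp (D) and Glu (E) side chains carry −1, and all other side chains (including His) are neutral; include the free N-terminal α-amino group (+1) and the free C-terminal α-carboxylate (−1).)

-4

Positive (K, R): Arg12, Arg14, Lys16 → +3.
Negative (D, E): Glu1, Asp4, Glu7, Glu9, Asp11, Asp17, Asp20 → −7.
The N-terminus (+1) and C-terminus (−1) cancel.
Net charge = (+3) + (−7) = −4.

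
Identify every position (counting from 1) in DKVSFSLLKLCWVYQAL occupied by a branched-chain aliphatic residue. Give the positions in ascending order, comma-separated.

3, 7, 8, 10, 13, 17

V, L, and I make up the branched-chain aliphatic group.
Matching residues: V3, L7, L8, L10, V13, L17.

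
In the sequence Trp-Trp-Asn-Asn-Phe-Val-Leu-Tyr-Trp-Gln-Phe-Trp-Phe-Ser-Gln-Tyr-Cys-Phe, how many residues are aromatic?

10

Phenylalanine (F), tryptophan (W), and tyrosine (Y) have aromatic ring side chains.
Matching residues: Trp1, Trp2, Phe5, Tyr8, Trp9, Phe11, Trp12, Phe13, Tyr16, Phe18.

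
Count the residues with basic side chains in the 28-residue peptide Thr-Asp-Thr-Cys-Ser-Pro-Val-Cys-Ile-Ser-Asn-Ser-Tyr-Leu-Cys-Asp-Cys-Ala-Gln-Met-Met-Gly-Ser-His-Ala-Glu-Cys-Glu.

1

The basic amino acids are Lys (K), Arg (R), and His (H).
Matching residues: His24.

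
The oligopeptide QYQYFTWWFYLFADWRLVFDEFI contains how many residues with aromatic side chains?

11

F, W, and Y each carry an aromatic ring on the side chain.
Matching residues: Y2, Y4, F5, W7, W8, F9, Y10, F12, W15, F19, F22.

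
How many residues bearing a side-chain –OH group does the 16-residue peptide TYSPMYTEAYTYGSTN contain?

10

The –OH-bearing residues are Ser, Thr (aliphatic alcohols), and Tyr (phenol).
Matching residues: T1, Y2, S3, Y6, T7, Y10, T11, Y12, S14, T15.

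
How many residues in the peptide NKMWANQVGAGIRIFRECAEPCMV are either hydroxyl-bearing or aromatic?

Hydroxyl-bearing: S, T, Y. Aromatic: F, W, Y.
Hydroxyl-bearing residues here: none (0).
Aromatic residues here: W4, F15 (2).
(Y belongs to both groups, but none appear in this sequence.) Total = 0 + 2 = 2.

2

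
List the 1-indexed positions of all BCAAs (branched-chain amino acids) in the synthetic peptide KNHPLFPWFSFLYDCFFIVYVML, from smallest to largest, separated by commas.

V, L, and I make up the branched-chain aliphatic group.
Matching residues: L5, L12, I18, V19, V21, L23.

5, 12, 18, 19, 21, 23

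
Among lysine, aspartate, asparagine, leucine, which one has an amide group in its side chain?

asparagine

The amide-side-chain residues are Asn (N) and Gln (Q).
Of the listed options, only asparagine belongs to this group.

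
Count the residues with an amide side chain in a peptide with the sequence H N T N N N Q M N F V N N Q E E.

The amide-side-chain residues are Asn (N) and Gln (Q).
Matching residues: N2, N4, N5, N6, Q7, N9, N12, N13, Q14.

9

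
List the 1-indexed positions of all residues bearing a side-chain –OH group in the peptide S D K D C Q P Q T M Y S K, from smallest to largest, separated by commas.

The –OH-bearing residues are Ser, Thr (aliphatic alcohols), and Tyr (phenol).
Matching residues: S1, T9, Y11, S12.

1, 9, 11, 12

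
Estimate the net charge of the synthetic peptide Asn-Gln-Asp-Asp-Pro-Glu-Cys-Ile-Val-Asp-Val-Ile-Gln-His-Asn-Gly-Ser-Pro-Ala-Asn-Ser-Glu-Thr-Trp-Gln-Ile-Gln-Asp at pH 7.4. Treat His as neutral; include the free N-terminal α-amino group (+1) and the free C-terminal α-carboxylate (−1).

-6

Near pH 7.4, K and R contribute +1 each, D and E contribute −1 each, and every other side chain (His included, as stated) is uncharged.
Positive (K, R): none → +0.
Negative (D, E): Asp3, Asp4, Glu6, Asp10, Glu22, Asp28 → −6.
The N-terminus (+1) and C-terminus (−1) cancel.
Net charge = (+0) + (−6) = −6.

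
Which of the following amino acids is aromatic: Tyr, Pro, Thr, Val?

F, W, and Y each carry an aromatic ring on the side chain.
Of the listed options, only Tyr belongs to this group.

Tyr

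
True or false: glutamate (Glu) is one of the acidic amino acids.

True

Aspartate (D) and glutamate (E) have carboxylic-acid side chains and are the acidic amino acids.
Glutamate is in this group.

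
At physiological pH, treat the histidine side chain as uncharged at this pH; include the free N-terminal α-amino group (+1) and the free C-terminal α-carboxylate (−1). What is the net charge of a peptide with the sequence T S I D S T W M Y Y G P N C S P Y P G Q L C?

The side chains ionized at physiological pH are Lys/Arg (+1) and Asp/Glu (−1); with His treated as neutral, nothing else contributes.
Positive (K, R): none → +0.
Negative (D, E): D4 → −1.
The N-terminus (+1) and C-terminus (−1) cancel.
Net charge = (+0) + (−1) = −1.

-1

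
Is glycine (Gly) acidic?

No

Only D (aspartate) and E (glutamate) carry a side-chain carboxylic acid.
Glycine is not in this group.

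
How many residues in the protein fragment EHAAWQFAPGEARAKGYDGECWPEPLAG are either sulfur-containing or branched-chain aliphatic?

2

Sulfur-containing: C, M. Branched-chain aliphatic: I, L, V.
Sulfur-containing residues here: C21 (1).
Branched-chain aliphatic residues here: L26 (1).
The two groups share no amino acid, so total = 1 + 1 = 2.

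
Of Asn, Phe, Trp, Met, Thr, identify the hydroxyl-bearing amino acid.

Serine (S), threonine (T), and tyrosine (Y) each carry a hydroxyl group on the side chain.
Of the listed options, only Thr belongs to this group.

Thr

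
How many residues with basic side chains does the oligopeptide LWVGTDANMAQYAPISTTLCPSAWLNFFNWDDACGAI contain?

Lysine (K), arginine (R), and histidine (H) have basic, nitrogen-containing side chains.
None of the 37 residues belong to this group.

0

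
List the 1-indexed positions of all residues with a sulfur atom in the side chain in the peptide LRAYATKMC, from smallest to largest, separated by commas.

Cysteine (C, thiol) and methionine (M, thioether) are the two sulfur-containing amino acids.
Matching residues: M8, C9.

8, 9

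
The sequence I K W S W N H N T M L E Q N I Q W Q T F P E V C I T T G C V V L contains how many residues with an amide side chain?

Only N (asparagine) and Q (glutamine) carry a side-chain carboxamide.
Matching residues: N6, N8, Q13, N14, Q16, Q18.

6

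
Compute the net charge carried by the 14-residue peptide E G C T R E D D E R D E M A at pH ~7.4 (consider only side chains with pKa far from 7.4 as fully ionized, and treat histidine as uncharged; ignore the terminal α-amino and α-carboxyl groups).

The side chains ionized at physiological pH are Lys/Arg (+1) and Asp/Glu (−1); with His treated as neutral, nothing else contributes.
Positive (K, R): R5, R10 → +2.
Negative (D, E): E1, E6, D7, D8, E9, D11, E12 → −7.
Net charge = (+2) + (−7) = −5.

-5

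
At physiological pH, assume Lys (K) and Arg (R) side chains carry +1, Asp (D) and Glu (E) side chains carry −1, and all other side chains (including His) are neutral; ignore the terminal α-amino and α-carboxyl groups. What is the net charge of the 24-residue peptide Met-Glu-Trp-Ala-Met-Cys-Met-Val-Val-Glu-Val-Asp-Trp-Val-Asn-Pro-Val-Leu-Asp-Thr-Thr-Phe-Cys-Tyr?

-4

Positive (K, R): none → +0.
Negative (D, E): Glu2, Glu10, Asp12, Asp19 → −4.
Net charge = (+0) + (−4) = −4.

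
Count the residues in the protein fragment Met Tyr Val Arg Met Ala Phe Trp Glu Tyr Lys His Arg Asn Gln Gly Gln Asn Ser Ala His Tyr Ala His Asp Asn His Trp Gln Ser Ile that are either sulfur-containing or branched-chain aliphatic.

Sulfur-containing: C, M. Branched-chain aliphatic: I, L, V.
Sulfur-containing residues here: Met1, Met5 (2).
Branched-chain aliphatic residues here: Val3, Ile31 (2).
The two groups share no amino acid, so total = 2 + 2 = 4.

4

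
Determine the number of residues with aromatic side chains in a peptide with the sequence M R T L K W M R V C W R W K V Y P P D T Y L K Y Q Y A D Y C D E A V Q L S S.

8

F, W, and Y each carry an aromatic ring on the side chain.
Matching residues: W6, W11, W13, Y16, Y21, Y24, Y26, Y29.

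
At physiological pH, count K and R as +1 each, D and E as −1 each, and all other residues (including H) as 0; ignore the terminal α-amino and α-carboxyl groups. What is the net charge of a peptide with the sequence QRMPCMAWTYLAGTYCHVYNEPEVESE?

-3

Positive (K, R): R2 → +1.
Negative (D, E): E21, E23, E25, E27 → −4.
Net charge = (+1) + (−4) = −3.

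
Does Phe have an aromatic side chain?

The aromatic amino acids are Phe (F, benzyl), Trp (W, indole), and Tyr (Y, phenol).
Phenylalanine is in this group.

Yes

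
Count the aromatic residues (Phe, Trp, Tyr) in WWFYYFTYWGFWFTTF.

Matching residues: W1, W2, F3, Y4, Y5, F6, Y8, W9, F11, W12, F13, F16.

12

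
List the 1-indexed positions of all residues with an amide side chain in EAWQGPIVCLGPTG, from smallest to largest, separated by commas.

4

Only N (asparagine) and Q (glutamine) carry a side-chain carboxamide.
Matching residues: Q4.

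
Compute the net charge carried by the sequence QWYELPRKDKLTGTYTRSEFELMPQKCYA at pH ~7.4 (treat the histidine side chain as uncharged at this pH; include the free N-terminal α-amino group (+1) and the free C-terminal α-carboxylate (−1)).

+1

Near pH 7.4, K and R contribute +1 each, D and E contribute −1 each, and every other side chain (His included, as stated) is uncharged.
Positive (K, R): R7, K8, K10, R17, K26 → +5.
Negative (D, E): E4, D9, E19, E21 → −4.
The N-terminus (+1) and C-terminus (−1) cancel.
Net charge = (+5) + (−4) = +1.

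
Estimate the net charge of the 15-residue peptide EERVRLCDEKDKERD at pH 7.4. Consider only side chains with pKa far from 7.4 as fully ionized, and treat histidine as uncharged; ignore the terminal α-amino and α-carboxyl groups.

-2

The side chains ionized at physiological pH are Lys/Arg (+1) and Asp/Glu (−1); with His treated as neutral, nothing else contributes.
Positive (K, R): R3, R5, K10, K12, R14 → +5.
Negative (D, E): E1, E2, D8, E9, D11, E13, D15 → −7.
Net charge = (+5) + (−7) = −2.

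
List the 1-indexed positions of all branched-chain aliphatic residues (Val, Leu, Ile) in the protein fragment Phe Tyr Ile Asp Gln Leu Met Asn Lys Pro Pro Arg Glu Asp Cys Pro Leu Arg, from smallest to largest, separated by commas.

3, 6, 17

Matching residues: Ile3, Leu6, Leu17.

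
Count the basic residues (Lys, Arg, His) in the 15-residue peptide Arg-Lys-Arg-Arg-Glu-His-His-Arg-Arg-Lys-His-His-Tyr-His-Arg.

Matching residues: Arg1, Lys2, Arg3, Arg4, His6, His7, Arg8, Arg9, Lys10, His11, His12, His14, Arg15.

13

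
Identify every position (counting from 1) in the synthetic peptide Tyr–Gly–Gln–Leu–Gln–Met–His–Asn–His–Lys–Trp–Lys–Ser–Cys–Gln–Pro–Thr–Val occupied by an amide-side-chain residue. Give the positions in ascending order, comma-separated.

Only N (asparagine) and Q (glutamine) carry a side-chain carboxamide.
Matching residues: Gln3, Gln5, Asn8, Gln15.

3, 5, 8, 15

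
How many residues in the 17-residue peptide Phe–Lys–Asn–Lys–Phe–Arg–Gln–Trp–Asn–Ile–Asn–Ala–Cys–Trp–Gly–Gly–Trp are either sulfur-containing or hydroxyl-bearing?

Sulfur-containing: C, M. Hydroxyl-bearing: S, T, Y.
Sulfur-containing residues here: Cys13 (1).
Hydroxyl-bearing residues here: none (0).
The two groups share no amino acid, so total = 1 + 0 = 1.

1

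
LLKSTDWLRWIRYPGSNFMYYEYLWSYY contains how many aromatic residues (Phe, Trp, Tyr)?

Matching residues: W7, W10, Y13, F18, Y20, Y21, Y23, W25, Y27, Y28.

10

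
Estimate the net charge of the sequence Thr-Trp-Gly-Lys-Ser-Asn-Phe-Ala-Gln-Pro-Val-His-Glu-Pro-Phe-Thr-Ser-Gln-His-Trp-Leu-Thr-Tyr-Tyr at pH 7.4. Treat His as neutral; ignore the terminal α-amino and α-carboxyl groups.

Near pH 7.4, K and R contribute +1 each, D and E contribute −1 each, and every other side chain (His included, as stated) is uncharged.
Positive (K, R): Lys4 → +1.
Negative (D, E): Glu13 → −1.
Net charge = (+1) + (−1) = 0.

0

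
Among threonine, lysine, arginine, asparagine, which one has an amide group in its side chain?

asparagine

Only N (asparagine) and Q (glutamine) carry a side-chain carboxamide.
Of the listed options, only asparagine belongs to this group.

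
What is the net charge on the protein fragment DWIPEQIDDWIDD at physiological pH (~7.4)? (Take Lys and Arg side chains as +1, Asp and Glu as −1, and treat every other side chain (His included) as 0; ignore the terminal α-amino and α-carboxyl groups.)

-6

Positive (K, R): none → +0.
Negative (D, E): D1, E5, D8, D9, D12, D13 → −6.
Net charge = (+0) + (−6) = −6.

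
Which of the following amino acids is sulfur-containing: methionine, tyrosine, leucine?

Cysteine (C, thiol) and methionine (M, thioether) are the two sulfur-containing amino acids.
Of the listed options, only methionine belongs to this group.

methionine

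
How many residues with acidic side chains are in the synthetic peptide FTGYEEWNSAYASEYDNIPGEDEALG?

Only D (aspartate) and E (glutamate) carry a side-chain carboxylic acid.
Matching residues: E5, E6, E14, D16, E21, D22, E23.

7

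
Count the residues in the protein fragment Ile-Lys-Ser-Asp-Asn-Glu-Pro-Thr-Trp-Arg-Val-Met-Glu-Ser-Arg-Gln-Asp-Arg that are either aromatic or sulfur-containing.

Aromatic: F, W, Y. Sulfur-containing: C, M.
Aromatic residues here: Trp9 (1).
Sulfur-containing residues here: Met12 (1).
The two groups share no amino acid, so total = 1 + 1 = 2.

2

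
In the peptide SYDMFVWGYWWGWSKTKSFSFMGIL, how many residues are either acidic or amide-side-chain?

Acidic: D, E. Amide-side-chain: N, Q.
Acidic residues here: D3 (1).
Amide-side-chain residues here: none (0).
The two groups share no amino acid, so total = 1 + 0 = 1.

1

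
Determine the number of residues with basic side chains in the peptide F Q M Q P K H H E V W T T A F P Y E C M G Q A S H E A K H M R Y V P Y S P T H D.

8

K, R, and H are the three residues with basic side chains (ε-amine, guanidinium, and imidazole respectively).
Matching residues: K6, H7, H8, H25, K28, H29, R31, H39.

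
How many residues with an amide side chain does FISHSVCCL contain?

0

The amide-side-chain residues are Asn (N) and Gln (Q).
None of the 9 residues belong to this group.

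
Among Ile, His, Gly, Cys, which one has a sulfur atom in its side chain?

Only Cys (C) and Met (M) have a sulfur atom in the side chain.
Of the listed options, only Cys belongs to this group.

Cys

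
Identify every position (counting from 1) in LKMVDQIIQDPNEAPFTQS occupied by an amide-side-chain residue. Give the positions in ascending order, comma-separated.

6, 9, 12, 18

Matching residues: Q6, Q9, N12, Q18.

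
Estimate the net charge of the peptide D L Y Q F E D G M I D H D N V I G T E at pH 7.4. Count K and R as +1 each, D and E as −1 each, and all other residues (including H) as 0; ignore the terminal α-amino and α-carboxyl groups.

Positive (K, R): none → +0.
Negative (D, E): D1, E6, D7, D11, D13, E19 → −6.
Net charge = (+0) + (−6) = −6.

-6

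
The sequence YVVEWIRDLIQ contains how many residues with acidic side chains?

The acidic residues are Asp (D) and Glu (E), whose side chains end in a carboxylate group.
Matching residues: E4, D8.

2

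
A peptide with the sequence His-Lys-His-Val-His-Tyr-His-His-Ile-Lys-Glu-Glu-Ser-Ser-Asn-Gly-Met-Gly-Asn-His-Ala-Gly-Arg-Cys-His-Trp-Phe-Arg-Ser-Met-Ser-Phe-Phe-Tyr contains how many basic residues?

Lysine (K), arginine (R), and histidine (H) have basic, nitrogen-containing side chains.
Matching residues: His1, Lys2, His3, His5, His7, His8, Lys10, His20, Arg23, His25, Arg28.

11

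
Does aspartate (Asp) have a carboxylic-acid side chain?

The acidic residues are Asp (D) and Glu (E), whose side chains end in a carboxylate group.
Aspartate is in this group.

Yes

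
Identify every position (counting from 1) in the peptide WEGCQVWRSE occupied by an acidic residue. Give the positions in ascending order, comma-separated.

2, 10

Matching residues: E2, E10.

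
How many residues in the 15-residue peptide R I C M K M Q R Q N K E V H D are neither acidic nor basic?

Acidic: D, E. Basic: K, R, H. All other residues are neither.
Matching residues: I2, C3, M4, M6, Q7, Q9, N10, V13.

8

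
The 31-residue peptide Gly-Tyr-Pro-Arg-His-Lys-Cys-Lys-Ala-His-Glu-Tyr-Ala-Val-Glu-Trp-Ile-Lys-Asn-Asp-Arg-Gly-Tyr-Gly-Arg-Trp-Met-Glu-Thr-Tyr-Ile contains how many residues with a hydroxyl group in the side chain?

5

S, T, and Y are the three residues with a side-chain hydroxyl.
Matching residues: Tyr2, Tyr12, Tyr23, Thr29, Tyr30.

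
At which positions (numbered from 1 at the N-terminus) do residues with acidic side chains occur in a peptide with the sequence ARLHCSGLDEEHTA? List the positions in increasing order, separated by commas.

9, 10, 11

Only D (aspartate) and E (glutamate) carry a side-chain carboxylic acid.
Matching residues: D9, E10, E11.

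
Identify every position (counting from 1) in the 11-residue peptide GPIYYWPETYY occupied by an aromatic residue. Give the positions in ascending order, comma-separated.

F, W, and Y each carry an aromatic ring on the side chain.
Matching residues: Y4, Y5, W6, Y10, Y11.

4, 5, 6, 10, 11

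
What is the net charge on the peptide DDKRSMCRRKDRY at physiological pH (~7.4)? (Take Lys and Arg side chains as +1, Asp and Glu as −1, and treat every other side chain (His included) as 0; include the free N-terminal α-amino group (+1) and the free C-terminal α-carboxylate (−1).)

Positive (K, R): K3, R4, R8, R9, K10, R12 → +6.
Negative (D, E): D1, D2, D11 → −3.
The N-terminus (+1) and C-terminus (−1) cancel.
Net charge = (+6) + (−3) = +3.

+3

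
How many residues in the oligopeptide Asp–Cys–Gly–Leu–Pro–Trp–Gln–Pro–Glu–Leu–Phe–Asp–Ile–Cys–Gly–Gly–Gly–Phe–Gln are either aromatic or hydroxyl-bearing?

Aromatic: F, W, Y. Hydroxyl-bearing: S, T, Y.
Aromatic residues here: Trp6, Phe11, Phe18 (3).
Hydroxyl-bearing residues here: none (0).
(Y belongs to both groups, but none appear in this sequence.) Total = 3 + 0 = 3.

3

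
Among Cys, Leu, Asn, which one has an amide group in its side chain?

The amide-side-chain residues are Asn (N) and Gln (Q).
Of the listed options, only Asn belongs to this group.

Asn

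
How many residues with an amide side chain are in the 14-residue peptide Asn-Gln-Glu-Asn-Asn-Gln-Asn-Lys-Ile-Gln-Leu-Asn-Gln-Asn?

The amide-side-chain residues are Asn (N) and Gln (Q).
Matching residues: Asn1, Gln2, Asn4, Asn5, Gln6, Asn7, Gln10, Asn12, Gln13, Asn14.

10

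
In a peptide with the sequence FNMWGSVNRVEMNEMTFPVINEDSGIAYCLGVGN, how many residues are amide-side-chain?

Asparagine (N) and glutamine (Q) have uncharged amide side chains.
Matching residues: N2, N8, N13, N21, N34.

5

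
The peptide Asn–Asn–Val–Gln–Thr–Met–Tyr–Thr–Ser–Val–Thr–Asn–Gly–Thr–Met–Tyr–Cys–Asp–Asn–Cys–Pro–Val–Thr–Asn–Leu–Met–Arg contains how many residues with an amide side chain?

The amide-side-chain residues are Asn (N) and Gln (Q).
Matching residues: Asn1, Asn2, Gln4, Asn12, Asn19, Asn24.

6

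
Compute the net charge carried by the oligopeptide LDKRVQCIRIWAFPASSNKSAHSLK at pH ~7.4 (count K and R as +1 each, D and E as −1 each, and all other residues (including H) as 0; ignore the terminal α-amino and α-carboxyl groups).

+4

Positive (K, R): K3, R4, R9, K19, K25 → +5.
Negative (D, E): D2 → −1.
Net charge = (+5) + (−1) = +4.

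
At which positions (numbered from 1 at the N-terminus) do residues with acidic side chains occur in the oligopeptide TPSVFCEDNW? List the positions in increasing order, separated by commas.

Aspartate (D) and glutamate (E) have carboxylic-acid side chains and are the acidic amino acids.
Matching residues: E7, D8.

7, 8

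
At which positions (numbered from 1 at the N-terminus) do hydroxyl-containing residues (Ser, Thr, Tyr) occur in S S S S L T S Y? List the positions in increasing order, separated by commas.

Matching residues: S1, S2, S3, S4, T6, S7, Y8.

1, 2, 3, 4, 6, 7, 8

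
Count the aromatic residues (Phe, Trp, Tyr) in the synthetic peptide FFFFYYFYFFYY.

12

Matching residues: F1, F2, F3, F4, Y5, Y6, F7, Y8, F9, F10, Y11, Y12.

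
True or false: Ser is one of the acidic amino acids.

False

Aspartate (D) and glutamate (E) have carboxylic-acid side chains and are the acidic amino acids.
Serine is not in this group.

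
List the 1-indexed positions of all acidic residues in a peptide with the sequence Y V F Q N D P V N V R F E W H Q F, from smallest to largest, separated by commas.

6, 13

The acidic residues are Asp (D) and Glu (E), whose side chains end in a carboxylate group.
Matching residues: D6, E13.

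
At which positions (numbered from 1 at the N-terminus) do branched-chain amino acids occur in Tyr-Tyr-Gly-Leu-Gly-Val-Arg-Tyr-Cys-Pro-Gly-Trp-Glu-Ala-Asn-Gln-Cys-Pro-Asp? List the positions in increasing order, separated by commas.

4, 6

Valine (V), leucine (L), and isoleucine (I) are the branched-chain amino acids.
Matching residues: Leu4, Val6.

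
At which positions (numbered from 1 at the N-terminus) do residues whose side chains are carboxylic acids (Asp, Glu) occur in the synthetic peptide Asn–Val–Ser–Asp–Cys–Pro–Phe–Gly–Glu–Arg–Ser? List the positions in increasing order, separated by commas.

Matching residues: Asp4, Glu9.

4, 9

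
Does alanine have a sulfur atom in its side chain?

Cysteine (C, thiol) and methionine (M, thioether) are the two sulfur-containing amino acids.
Alanine is not in this group.

No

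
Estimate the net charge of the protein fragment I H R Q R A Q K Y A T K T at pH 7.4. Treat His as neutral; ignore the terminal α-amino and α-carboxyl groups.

Near pH 7.4, K and R contribute +1 each, D and E contribute −1 each, and every other side chain (His included, as stated) is uncharged.
Positive (K, R): R3, R5, K8, K12 → +4.
Negative (D, E): none → −0.
Net charge = (+4) + (−0) = +4.

+4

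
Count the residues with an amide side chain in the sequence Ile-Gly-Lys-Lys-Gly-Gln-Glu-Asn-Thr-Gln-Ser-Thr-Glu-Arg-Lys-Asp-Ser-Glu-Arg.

3

Only N (asparagine) and Q (glutamine) carry a side-chain carboxamide.
Matching residues: Gln6, Asn8, Gln10.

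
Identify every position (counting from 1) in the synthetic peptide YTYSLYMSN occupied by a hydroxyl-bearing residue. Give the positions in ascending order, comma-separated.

1, 2, 3, 4, 6, 8

Serine (S), threonine (T), and tyrosine (Y) each carry a hydroxyl group on the side chain.
Matching residues: Y1, T2, Y3, S4, Y6, S8.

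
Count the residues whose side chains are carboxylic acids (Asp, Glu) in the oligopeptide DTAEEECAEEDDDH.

Matching residues: D1, E4, E5, E6, E9, E10, D11, D12, D13.

9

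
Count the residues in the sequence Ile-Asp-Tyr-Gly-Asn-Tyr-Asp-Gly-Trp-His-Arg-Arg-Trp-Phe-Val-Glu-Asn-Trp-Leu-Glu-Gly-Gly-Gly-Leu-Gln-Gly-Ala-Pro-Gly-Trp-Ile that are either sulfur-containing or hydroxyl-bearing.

2

Sulfur-containing: C, M. Hydroxyl-bearing: S, T, Y.
Sulfur-containing residues here: none (0).
Hydroxyl-bearing residues here: Tyr3, Tyr6 (2).
The two groups share no amino acid, so total = 0 + 2 = 2.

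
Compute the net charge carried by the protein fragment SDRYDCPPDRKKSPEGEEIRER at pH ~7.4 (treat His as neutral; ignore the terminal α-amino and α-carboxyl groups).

-1

At pH ~7.4 the Lys and Arg side chains are protonated (+1), the Asp and Glu side chains are deprotonated (−1), and with His taken as neutral all other side chains carry no charge.
Positive (K, R): R3, R10, K11, K12, R20, R22 → +6.
Negative (D, E): D2, D5, D9, E15, E17, E18, E21 → −7.
Net charge = (+6) + (−7) = −1.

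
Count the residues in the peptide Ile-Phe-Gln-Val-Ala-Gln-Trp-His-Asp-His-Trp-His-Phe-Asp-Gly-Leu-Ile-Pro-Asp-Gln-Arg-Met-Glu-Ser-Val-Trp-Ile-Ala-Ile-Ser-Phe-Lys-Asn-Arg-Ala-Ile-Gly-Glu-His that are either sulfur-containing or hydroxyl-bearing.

3

Sulfur-containing: C, M. Hydroxyl-bearing: S, T, Y.
Sulfur-containing residues here: Met22 (1).
Hydroxyl-bearing residues here: Ser24, Ser30 (2).
The two groups share no amino acid, so total = 1 + 2 = 3.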